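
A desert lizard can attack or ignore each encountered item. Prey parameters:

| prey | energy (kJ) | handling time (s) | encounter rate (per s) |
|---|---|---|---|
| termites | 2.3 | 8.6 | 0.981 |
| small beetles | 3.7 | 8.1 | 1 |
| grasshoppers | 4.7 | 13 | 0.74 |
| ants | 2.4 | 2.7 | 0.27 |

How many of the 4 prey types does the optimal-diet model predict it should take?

Profitabilities (E/h, kJ/s): ants 0.889, small beetles 0.457, grasshoppers 0.362, termites 0.267. Add prey in this order while the next type's profitability exceeds the intake rate on those already taken.
Rate on top 1: 0.3748. small beetles: 0.457 > 0.3748 → include.
Rate on top 2: 0.4424. grasshoppers: 0.362 < 0.4424 → exclude; stop.
Optimal diet: ants, small beetles — 2 of 4 types.

2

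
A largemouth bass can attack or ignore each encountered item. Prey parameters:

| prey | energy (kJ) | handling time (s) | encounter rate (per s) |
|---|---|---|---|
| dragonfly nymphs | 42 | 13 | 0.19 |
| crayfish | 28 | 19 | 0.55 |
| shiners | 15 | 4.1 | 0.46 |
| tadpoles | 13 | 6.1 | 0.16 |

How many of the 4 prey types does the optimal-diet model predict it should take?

2

Rank by E/h (kJ/s): shiners 3.66, dragonfly nymphs 3.23, tadpoles 2.13, crayfish 1.47. Include each in turn until the next type's E/h falls below the running intake rate.
Rate on top 1: 2.391. dragonfly nymphs: 3.23 > 2.391 → include.
Rate on top 2: 2.778. tadpoles: 2.13 < 2.778 → exclude; stop.
Optimal diet: shiners, dragonfly nymphs — 2 of 4 types.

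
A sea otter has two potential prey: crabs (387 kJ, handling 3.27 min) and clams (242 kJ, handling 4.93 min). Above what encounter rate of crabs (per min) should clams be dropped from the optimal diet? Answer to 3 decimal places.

0.217 per min

At the threshold, the rate on crabs alone equals the profitability of clams: λ·387/(1 + λ·3.27) = 242/4.93 = 49.09.
Rearranging, λ(387 − 49.09×3.27) = 49.09, so λ = 49.09/226.5 = 0.2167 per min.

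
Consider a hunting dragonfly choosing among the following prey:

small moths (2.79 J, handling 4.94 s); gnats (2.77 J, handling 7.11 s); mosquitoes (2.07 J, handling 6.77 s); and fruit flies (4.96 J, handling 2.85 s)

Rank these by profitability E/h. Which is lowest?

In descending order of E/h:
fruit flies: 4.96/2.85 = 1.74 J/s
small moths: 2.79/4.94 = 0.565 J/s
gnats: 2.77/7.11 = 0.39 J/s
mosquitoes: 2.07/6.77 = 0.306 J/s

mosquitoes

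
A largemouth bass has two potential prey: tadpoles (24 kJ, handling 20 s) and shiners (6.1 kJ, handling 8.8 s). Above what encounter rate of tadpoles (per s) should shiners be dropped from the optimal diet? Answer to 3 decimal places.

The zero-one rule: include shiners iff E₂/h₂ > λE₁/(1+λh₁). Equality gives the switch point.
λE₁h₂ = E₂ + λE₂h₁ ⇒ λ = E₂/(E₁h₂ − E₂h₁) = 6.1/(211.2 − 122) = 0.06839 per s.

0.068 per s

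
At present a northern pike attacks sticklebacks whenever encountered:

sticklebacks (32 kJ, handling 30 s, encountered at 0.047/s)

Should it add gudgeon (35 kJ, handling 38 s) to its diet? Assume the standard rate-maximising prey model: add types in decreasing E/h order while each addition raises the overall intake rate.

On sticklebacks alone, R = ΣλE/(1+Σλh) = 1.504/2.41 = 0.6241 kJ/s.
Profitability of gudgeon: 35/38 = 0.9211 kJ/s.
Since 0.9211 > R, including gudgeon increases the long-run rate.

Yes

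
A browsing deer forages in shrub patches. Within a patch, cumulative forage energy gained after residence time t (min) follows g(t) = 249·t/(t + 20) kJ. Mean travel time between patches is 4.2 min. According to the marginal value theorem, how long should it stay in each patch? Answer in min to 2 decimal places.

9.17 min

By the marginal value theorem, leave when the instantaneous gain rate g'(t) equals the habitat-wide average g(t)/(T + t).
g'(t) = 249·20/(t + 20)². Setting 249·20/(t+20)² = 249t/[(t+20)(4.2+t)] gives 20(4.2+t) = t(t+20), so t² = 20×4.2 = 84.
t* = √84 = 9.165 min.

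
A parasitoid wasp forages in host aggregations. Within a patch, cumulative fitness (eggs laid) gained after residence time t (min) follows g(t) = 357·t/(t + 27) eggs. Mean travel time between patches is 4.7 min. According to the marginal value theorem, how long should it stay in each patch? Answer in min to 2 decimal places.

Optimal t* satisfies g'(t*) = g(t*)/(T + t*).
g'(t) = 357·27/(t + 27)². Setting 357·27/(t+27)² = 357t/[(t+27)(4.7+t)] gives 27(4.7+t) = t(t+27), so t² = 27×4.7 = 126.9.
t* = √126.9 = 11.26 min.

11.26 min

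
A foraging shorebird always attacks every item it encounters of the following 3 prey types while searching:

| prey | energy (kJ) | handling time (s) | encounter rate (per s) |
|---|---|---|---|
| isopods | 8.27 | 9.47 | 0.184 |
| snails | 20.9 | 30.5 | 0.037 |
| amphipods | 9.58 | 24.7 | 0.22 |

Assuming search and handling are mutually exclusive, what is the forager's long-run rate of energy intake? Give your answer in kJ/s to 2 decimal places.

0.47 kJ/s

R = Σλ_iE_i / (1 + Σλ_ih_i)
Numerator: 0.184×8.27 + 0.037×20.9 + 0.22×9.58 = 4.403
Denominator: 1 + 0.184×9.47 + 0.037×30.5 + 0.22×24.7 = 9.305
R = 4.403/9.305 = 0.4731 kJ/s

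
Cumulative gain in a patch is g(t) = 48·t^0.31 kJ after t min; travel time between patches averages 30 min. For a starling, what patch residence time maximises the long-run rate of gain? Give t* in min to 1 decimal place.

By the marginal value theorem, leave when the instantaneous gain rate g'(t) equals the habitat-wide average g(t)/(T + t).
g'(t) = 0.31·48·t^-0.69. Setting 0.31·48·t^-0.69 = 48·t^0.31/(30+t) gives 0.31(30+t) = t, so 0.69·t = 0.31×30.
t* = 0.31×30/0.69 = 13.48 min.

13.5 min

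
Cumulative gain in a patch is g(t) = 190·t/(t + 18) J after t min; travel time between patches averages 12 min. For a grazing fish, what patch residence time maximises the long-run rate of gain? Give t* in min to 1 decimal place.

14.7 min

By the marginal value theorem, leave when the instantaneous gain rate g'(t) equals the habitat-wide average g(t)/(T + t).
g'(t) = 190·18/(t + 18)². Setting 190·18/(t+18)² = 190t/[(t+18)(12+t)] gives 18(12+t) = t(t+18), so t² = 18×12 = 216.
t* = √216 = 14.7 min.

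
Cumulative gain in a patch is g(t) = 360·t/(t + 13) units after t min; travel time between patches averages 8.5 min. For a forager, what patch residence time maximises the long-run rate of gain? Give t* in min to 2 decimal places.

10.51 min

By the marginal value theorem, leave when the instantaneous gain rate g'(t) equals the habitat-wide average g(t)/(T + t).
g'(t) = 360·13/(t + 13)². Setting 360·13/(t+13)² = 360t/[(t+13)(8.5+t)] gives 13(8.5+t) = t(t+13), so t² = 13×8.5 = 110.5.
t* = √110.5 = 10.51 min.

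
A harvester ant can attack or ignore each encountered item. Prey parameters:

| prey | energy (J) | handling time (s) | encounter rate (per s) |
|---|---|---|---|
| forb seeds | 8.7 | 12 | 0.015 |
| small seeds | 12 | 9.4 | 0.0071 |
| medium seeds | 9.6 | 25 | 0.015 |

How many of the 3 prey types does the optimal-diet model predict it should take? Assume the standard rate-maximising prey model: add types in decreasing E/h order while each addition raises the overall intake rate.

3

Profitabilities (E/h, J/s): small seeds 1.28, forb seeds 0.725, medium seeds 0.384. Add prey in this order while the next type's profitability exceeds the intake rate on those already taken.
Rate on top 1: 0.07987. forb seeds: 0.725 > 0.07987 → include.
Rate on top 2: 0.173. medium seeds: 0.384 > 0.173 → include.
Optimal diet: small seeds, forb seeds, medium seeds — 3 of 3 types.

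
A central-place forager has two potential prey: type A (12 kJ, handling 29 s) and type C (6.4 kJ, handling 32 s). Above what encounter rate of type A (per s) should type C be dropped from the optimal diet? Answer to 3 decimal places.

The zero-one rule: include type C iff E₂/h₂ > λE₁/(1+λh₁). Equality gives the switch point.
λE₁h₂ = E₂ + λE₂h₁ ⇒ λ = E₂/(E₁h₂ − E₂h₁) = 6.4/(384 − 185.6) = 0.03226 per s.

0.032 per s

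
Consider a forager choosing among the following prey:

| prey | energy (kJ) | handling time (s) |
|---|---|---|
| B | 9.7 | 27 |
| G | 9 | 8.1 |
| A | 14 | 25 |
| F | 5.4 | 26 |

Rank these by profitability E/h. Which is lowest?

F

Profitability E/h (kJ/s): B = 9.7/27 = 0.359, G = 9/8.1 = 1.11, A = 14/25 = 0.56, F = 5.4/26 = 0.208.
Ranked: G > A > B > F.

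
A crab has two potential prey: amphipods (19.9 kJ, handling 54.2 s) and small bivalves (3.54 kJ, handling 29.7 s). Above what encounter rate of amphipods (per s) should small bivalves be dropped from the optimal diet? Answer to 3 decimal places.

Drop small bivalves once their profitability E₂/h₂ falls below the rate achievable on amphipods alone: E₂/h₂ = λE₁/(1 + λh₁).
Solve for λ: λE₁h₂ = E₂(1 + λh₁) → λ(E₁h₂ − E₂h₁) = E₂ → λ = E₂/(E₁h₂ − E₂h₁).
λ = 3.54/(19.9×29.7 − 3.54×54.2) = 3.54/399.2 = 0.008869 per s.

0.009 per s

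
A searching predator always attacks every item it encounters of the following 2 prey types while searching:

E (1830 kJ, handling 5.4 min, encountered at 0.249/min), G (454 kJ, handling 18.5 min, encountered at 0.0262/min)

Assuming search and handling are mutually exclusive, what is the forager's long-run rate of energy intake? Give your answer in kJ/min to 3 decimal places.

R = (0.249×1830 + 0.0262×454) / (1 + 0.249×5.4 + 0.0262×18.5) = 467.6/2.829 = 165.3 kJ/min.

165.258 kJ/min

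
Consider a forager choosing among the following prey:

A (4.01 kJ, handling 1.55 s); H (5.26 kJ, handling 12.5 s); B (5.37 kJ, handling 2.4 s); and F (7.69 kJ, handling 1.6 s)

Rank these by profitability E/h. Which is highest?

F

Profitability E/h (kJ/s): A = 4.01/1.55 = 2.59, H = 5.26/12.5 = 0.421, B = 5.37/2.4 = 2.24, F = 7.69/1.6 = 4.81.
Ranked: F > A > B > H.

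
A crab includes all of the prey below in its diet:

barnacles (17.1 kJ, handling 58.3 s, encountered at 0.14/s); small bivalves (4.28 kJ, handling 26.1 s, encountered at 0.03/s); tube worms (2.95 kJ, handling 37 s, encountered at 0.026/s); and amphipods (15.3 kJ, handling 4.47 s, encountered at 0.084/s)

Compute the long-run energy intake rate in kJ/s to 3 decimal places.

R = Σλ_iE_i / (1 + Σλ_ih_i)
Numerator: 0.14×17.1 + 0.03×4.28 + 0.026×2.95 + 0.084×15.3 = 3.884
Denominator: 1 + 0.14×58.3 + 0.03×26.1 + 0.026×37 + 0.084×4.47 = 11.28
R = 3.884/11.28 = 0.3443 kJ/s

0.344 kJ/s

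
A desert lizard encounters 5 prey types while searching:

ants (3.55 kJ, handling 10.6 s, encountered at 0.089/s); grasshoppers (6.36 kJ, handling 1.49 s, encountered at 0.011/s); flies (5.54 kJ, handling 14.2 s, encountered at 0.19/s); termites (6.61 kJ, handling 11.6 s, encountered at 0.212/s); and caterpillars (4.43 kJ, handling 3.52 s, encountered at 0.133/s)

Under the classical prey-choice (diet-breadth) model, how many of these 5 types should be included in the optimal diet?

3

E/h in descending order: grasshoppers 4.27, caterpillars 1.26, termites 0.57, flies 0.39, ants 0.335 kJ/s. The optimal diet is the largest prefix of this list for which every included type satisfies E_i/h_i > R on the types above it.
Rate on top 1: 0.06883. caterpillars: 1.26 > 0.06883 → include.
Rate on top 2: 0.444. termites: 0.57 > 0.444 → include.
Rate on top 3: 0.5225. flies: 0.39 < 0.5225 → exclude; stop.
Optimal diet: grasshoppers, caterpillars, termites — 3 of 5 types.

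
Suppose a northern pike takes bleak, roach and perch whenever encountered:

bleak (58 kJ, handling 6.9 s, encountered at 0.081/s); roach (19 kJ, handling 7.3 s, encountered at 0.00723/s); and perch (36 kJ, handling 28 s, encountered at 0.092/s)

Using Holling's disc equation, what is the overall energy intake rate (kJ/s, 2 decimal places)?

R = (0.081×58 + 0.00723×19 + 0.092×36) / (1 + 0.081×6.9 + 0.00723×7.3 + 0.092×28) = 8.147/4.188 = 1.946 kJ/s.

1.95 kJ/s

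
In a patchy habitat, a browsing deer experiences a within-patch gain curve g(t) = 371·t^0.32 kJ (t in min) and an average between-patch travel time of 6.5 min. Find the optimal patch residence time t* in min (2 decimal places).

3.06 min

Maximise g(t)/(T+t): set derivative to zero → g'(t)(T+t) = g(t).
g'(t) = 0.32·371·t^-0.68. Setting 0.32·371·t^-0.68 = 371·t^0.32/(6.5+t) gives 0.32(6.5+t) = t, so 0.68·t = 0.32×6.5.
t* = 0.32×6.5/0.68 = 3.059 min.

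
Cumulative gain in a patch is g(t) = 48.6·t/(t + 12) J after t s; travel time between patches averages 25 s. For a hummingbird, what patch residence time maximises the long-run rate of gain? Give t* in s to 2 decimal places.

17.32 s

Optimal t* satisfies g'(t*) = g(t*)/(T + t*).
g'(t) = 48.6·12/(t + 12)². Setting 48.6·12/(t+12)² = 48.6t/[(t+12)(25+t)] gives 12(25+t) = t(t+12), so t² = 12×25 = 300.
t* = √300 = 17.32 s.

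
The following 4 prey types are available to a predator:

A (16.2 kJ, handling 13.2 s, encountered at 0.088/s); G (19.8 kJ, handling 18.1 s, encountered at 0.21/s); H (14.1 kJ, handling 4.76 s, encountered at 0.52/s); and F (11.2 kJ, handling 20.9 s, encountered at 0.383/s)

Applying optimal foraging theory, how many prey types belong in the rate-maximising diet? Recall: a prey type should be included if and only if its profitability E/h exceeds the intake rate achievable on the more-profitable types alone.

1

E/h in descending order: H 2.96, A 1.23, G 1.09, F 0.536 kJ/s. The optimal diet is the largest prefix of this list for which every included type satisfies E_i/h_i > R on the types above it.
Rate on top 1: 2.11. A: 1.23 < 2.11 → exclude; stop.
Optimal diet: H — 1 of 4 types.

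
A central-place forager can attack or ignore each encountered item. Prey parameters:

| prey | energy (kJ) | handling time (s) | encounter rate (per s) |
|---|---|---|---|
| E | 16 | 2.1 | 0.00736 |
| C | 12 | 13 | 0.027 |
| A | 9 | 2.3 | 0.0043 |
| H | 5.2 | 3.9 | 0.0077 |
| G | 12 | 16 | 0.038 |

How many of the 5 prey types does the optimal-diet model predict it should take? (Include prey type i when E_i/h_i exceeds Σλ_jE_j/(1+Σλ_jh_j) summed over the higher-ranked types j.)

Rank by E/h (kJ/s): E 7.62, A 3.91, H 1.33, C 0.923, G 0.75. Include each in turn until the next type's E/h falls below the running intake rate.
Rate on top 1: 0.116. A: 3.91 > 0.116 → include.
Rate on top 2: 0.1526. H: 1.33 > 0.1526 → include.
Rate on top 3: 0.1862. C: 0.923 > 0.1862 → include.
Rate on top 4: 0.3701. G: 0.75 > 0.3701 → include.
Optimal diet: E, A, H, C, G — 5 of 5 types.

5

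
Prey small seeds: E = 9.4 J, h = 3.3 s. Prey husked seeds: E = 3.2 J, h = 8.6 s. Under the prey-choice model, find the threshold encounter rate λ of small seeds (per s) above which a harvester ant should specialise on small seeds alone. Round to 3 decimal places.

At the threshold, the rate on small seeds alone equals the profitability of husked seeds: λ·9.4/(1 + λ·3.3) = 3.2/8.6 = 0.3721.
Rearranging, λ(9.4 − 0.3721×3.3) = 0.3721, so λ = 0.3721/8.172 = 0.04553 per s.

0.046 per s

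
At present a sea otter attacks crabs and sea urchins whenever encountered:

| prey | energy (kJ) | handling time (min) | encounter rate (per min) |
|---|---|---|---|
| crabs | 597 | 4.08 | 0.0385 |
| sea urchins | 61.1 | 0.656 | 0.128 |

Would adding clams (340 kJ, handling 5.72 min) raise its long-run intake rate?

Current rate: (0.0385×597 + 0.128×61.1)/(1 + 0.0385×4.08 + 0.128×0.656) = 24.82 kJ/min.
Profitability of clams: 340/5.72 = 59.44 kJ/min.
Since 59.44 > R, including clams increases the long-run rate.

Yes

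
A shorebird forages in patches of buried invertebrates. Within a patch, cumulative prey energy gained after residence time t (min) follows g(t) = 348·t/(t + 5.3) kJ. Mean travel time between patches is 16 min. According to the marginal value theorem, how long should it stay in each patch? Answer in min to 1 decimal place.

9.2 min

By the marginal value theorem, leave when the instantaneous gain rate g'(t) equals the habitat-wide average g(t)/(T + t).
g'(t) = 348·5.3/(t + 5.3)². Setting 348·5.3/(t+5.3)² = 348t/[(t+5.3)(16+t)] gives 5.3(16+t) = t(t+5.3), so t² = 5.3×16 = 84.8.
t* = √84.8 = 9.209 min.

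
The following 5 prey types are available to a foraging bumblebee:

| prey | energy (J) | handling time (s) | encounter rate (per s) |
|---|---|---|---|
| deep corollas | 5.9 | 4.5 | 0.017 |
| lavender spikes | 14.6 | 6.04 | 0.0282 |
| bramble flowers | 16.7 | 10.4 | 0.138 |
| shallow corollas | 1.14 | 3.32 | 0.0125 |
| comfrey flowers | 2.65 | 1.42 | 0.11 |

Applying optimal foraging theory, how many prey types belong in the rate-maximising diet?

4

E/h in descending order: lavender spikes 2.42, comfrey flowers 1.87, bramble flowers 1.61, deep corollas 1.31, shallow corollas 0.343 J/s. The optimal diet is the largest prefix of this list for which every included type satisfies E_i/h_i > R on the types above it.
Rate on top 1: 0.3518. comfrey flowers: 1.87 > 0.3518 → include.
Rate on top 2: 0.5301. bramble flowers: 1.61 > 0.5301 → include.
Rate on top 3: 1.089. deep corollas: 1.31 > 1.089 → include.
Rate on top 4: 1.095. shallow corollas: 0.343 < 1.095 → exclude; stop.
Optimal diet: lavender spikes, comfrey flowers, bramble flowers, deep corollas — 4 of 5 types.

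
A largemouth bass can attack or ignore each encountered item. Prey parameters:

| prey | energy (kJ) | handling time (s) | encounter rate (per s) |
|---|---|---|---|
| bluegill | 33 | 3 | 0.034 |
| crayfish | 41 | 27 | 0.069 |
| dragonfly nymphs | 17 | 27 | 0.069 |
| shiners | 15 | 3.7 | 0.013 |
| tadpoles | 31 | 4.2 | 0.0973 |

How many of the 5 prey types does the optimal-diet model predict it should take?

Rank by E/h (kJ/s): bluegill 11, tadpoles 7.38, shiners 4.05, crayfish 1.52, dragonfly nymphs 0.63. Include each in turn until the next type's E/h falls below the running intake rate.
Rate on top 1: 1.018. tadpoles: 7.38 > 1.018 → include.
Rate on top 2: 2.739. shiners: 4.05 > 2.739 → include.
Rate on top 3: 2.78. crayfish: 1.52 < 2.78 → exclude; stop.
Optimal diet: bluegill, tadpoles, shiners — 3 of 5 types.

3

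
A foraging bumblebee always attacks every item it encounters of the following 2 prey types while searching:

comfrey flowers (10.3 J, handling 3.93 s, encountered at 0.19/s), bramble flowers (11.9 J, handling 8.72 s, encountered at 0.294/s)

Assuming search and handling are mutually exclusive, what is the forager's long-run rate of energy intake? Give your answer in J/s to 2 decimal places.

1.27 J/s

Energy encountered per unit search time: 0.19×10.3 + 0.294×11.9 = 5.456 J/s.
Handling time per unit search time: 0.19×3.93 + 0.294×8.72 = 3.31.
Rate = 5.456/(1 + 3.31) = 1.266 J/s.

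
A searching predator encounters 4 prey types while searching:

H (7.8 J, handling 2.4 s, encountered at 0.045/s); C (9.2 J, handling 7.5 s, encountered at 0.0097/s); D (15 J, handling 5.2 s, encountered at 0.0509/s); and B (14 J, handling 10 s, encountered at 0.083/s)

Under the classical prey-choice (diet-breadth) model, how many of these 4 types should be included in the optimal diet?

Profitabilities (E/h, J/s): H 3.25, D 2.88, B 1.4, C 1.23. Add prey in this order while the next type's profitability exceeds the intake rate on those already taken.
Rate on top 1: 0.3168. D: 2.88 > 0.3168 → include.
Rate on top 2: 0.8119. B: 1.4 > 0.8119 → include.
Rate on top 3: 1.034. C: 1.23 > 1.034 → include.
Optimal diet: H, D, B, C — 4 of 4 types.

4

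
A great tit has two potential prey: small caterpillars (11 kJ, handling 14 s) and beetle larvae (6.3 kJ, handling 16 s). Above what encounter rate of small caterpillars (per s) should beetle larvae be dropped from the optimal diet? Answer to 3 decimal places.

The zero-one rule: include beetle larvae iff E₂/h₂ > λE₁/(1+λh₁). Equality gives the switch point.
λE₁h₂ = E₂ + λE₂h₁ ⇒ λ = E₂/(E₁h₂ − E₂h₁) = 6.3/(176 − 88.2) = 0.07175 per s.

0.072 per s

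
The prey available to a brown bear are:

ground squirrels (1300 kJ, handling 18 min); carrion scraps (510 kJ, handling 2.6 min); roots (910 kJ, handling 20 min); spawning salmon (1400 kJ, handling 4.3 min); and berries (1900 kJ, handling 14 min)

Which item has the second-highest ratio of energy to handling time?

carrion scraps

In descending order of E/h:
spawning salmon: 1400/4.3 = 326 kJ/min
carrion scraps: 510/2.6 = 196 kJ/min
berries: 1900/14 = 136 kJ/min
ground squirrels: 1300/18 = 72.2 kJ/min
roots: 910/20 = 45.5 kJ/min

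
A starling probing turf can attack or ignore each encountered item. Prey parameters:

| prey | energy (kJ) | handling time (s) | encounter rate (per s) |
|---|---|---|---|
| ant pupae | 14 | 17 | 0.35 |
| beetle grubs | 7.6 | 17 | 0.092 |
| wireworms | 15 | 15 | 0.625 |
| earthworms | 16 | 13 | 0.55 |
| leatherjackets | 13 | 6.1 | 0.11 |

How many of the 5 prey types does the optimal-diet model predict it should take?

Rank by E/h (kJ/s): leatherjackets 2.13, earthworms 1.23, wireworms 1, ant pupae 0.824, beetle grubs 0.447. Include each in turn until the next type's E/h falls below the running intake rate.
Rate on top 1: 0.8558. earthworms: 1.23 > 0.8558 → include.
Rate on top 2: 1.16. wireworms: 1 < 1.16 → exclude; stop.
Optimal diet: leatherjackets, earthworms — 2 of 5 types.

2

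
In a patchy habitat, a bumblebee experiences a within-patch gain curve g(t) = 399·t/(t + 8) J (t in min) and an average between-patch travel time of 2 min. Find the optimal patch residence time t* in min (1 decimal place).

Optimal t* satisfies g'(t*) = g(t*)/(T + t*).
g'(t) = 399·8/(t + 8)². Setting 399·8/(t+8)² = 399t/[(t+8)(2+t)] gives 8(2+t) = t(t+8), so t² = 8×2 = 16.
t* = √16 = 4 min.

4.0 min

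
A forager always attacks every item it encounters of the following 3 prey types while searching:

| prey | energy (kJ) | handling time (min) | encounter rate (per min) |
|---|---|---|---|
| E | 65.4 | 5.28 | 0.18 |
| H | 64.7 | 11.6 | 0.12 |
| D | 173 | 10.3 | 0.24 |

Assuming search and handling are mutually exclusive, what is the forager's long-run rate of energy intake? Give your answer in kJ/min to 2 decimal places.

10.50 kJ/min

Energy encountered per unit search time: 0.18×65.4 + 0.12×64.7 + 0.24×173 = 61.06 kJ/min.
Handling time per unit search time: 0.18×5.28 + 0.12×11.6 + 0.24×10.3 = 4.814.
Rate = 61.06/(1 + 4.814) = 10.5 kJ/min.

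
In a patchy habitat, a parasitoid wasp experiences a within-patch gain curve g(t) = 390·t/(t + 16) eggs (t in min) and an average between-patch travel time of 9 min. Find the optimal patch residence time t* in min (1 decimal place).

12.0 min

Optimal t* satisfies g'(t*) = g(t*)/(T + t*).
g'(t) = 390·16/(t + 16)². Setting 390·16/(t+16)² = 390t/[(t+16)(9+t)] gives 16(9+t) = t(t+16), so t² = 16×9 = 144.
t* = √144 = 12 min.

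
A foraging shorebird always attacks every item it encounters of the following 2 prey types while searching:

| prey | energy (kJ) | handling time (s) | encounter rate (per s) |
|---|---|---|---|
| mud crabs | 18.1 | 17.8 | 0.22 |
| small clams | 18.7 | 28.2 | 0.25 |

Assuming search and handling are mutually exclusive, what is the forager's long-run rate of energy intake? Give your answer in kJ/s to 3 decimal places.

0.723 kJ/s

Energy encountered per unit search time: 0.22×18.1 + 0.25×18.7 = 8.657 kJ/s.
Handling time per unit search time: 0.22×17.8 + 0.25×28.2 = 10.97.
Rate = 8.657/(1 + 10.97) = 0.7235 kJ/s.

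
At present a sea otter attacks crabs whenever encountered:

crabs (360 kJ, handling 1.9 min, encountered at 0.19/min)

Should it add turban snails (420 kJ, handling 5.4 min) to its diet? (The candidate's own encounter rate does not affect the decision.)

Yes

Intake rate on the current diet: R = (0.19×360) / (1 + 0.19×1.9) = 68.4/1.361 = 50.26 kJ/min.
Profitability of turban snails: 420/5.4 = 77.78 kJ/min.
77.78 > 50.26, so adding turban snails raises the average — include it.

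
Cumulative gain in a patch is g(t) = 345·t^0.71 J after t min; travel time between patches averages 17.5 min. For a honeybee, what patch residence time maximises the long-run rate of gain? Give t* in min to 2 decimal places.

42.84 min

By the marginal value theorem, leave when the instantaneous gain rate g'(t) equals the habitat-wide average g(t)/(T + t).
g'(t) = 0.71·345·t^-0.29. Setting 0.71·345·t^-0.29 = 345·t^0.71/(17.5+t) gives 0.71(17.5+t) = t, so 0.29·t = 0.71×17.5.
t* = 0.71×17.5/0.29 = 42.84 min.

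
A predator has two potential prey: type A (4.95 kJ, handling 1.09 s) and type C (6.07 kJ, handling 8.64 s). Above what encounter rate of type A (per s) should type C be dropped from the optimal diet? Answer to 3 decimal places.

0.168 per s

The zero-one rule: include type C iff E₂/h₂ > λE₁/(1+λh₁). Equality gives the switch point.
λE₁h₂ = E₂ + λE₂h₁ ⇒ λ = E₂/(E₁h₂ − E₂h₁) = 6.07/(42.77 − 6.616) = 0.1679 per s.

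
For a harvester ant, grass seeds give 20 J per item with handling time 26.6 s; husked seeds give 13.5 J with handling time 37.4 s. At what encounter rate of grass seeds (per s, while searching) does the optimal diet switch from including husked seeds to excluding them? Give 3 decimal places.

0.035 per s

Drop husked seeds once their profitability E₂/h₂ falls below the rate achievable on grass seeds alone: E₂/h₂ = λE₁/(1 + λh₁).
Solve for λ: λE₁h₂ = E₂(1 + λh₁) → λ(E₁h₂ − E₂h₁) = E₂ → λ = E₂/(E₁h₂ − E₂h₁).
λ = 13.5/(20×37.4 − 13.5×26.6) = 13.5/388.9 = 0.03471 per s.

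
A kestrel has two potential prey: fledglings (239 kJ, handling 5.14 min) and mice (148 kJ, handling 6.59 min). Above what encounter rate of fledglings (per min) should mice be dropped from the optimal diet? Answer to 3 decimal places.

0.182 per min

Drop mice once their profitability E₂/h₂ falls below the rate achievable on fledglings alone: E₂/h₂ = λE₁/(1 + λh₁).
Solve for λ: λE₁h₂ = E₂(1 + λh₁) → λ(E₁h₂ − E₂h₁) = E₂ → λ = E₂/(E₁h₂ − E₂h₁).
λ = 148/(239×6.59 − 148×5.14) = 148/814.3 = 0.1818 per min.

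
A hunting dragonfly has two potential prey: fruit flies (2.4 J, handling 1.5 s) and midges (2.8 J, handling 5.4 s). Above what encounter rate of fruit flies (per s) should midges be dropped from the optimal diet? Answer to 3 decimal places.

0.320 per s

Drop midges once their profitability E₂/h₂ falls below the rate achievable on fruit flies alone: E₂/h₂ = λE₁/(1 + λh₁).
Solve for λ: λE₁h₂ = E₂(1 + λh₁) → λ(E₁h₂ − E₂h₁) = E₂ → λ = E₂/(E₁h₂ − E₂h₁).
λ = 2.8/(2.4×5.4 − 2.8×1.5) = 2.8/8.76 = 0.3196 per s.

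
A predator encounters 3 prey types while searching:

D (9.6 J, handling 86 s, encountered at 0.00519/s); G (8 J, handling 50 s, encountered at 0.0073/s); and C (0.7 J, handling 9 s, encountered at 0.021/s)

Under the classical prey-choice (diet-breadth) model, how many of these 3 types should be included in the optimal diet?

3

Rank by E/h (J/s): G 0.16, D 0.112, C 0.0778. Include each in turn until the next type's E/h falls below the running intake rate.
Rate on top 1: 0.04278. D: 0.112 > 0.04278 → include.
Rate on top 2: 0.05975. C: 0.0778 > 0.05975 → include.
Optimal diet: G, D, C — 3 of 3 types.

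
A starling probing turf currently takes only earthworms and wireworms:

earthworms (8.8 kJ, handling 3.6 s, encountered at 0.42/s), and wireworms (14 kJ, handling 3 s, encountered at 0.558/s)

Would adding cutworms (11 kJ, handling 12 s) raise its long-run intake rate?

Intake rate on the current diet: R = (0.42×8.8 + 0.558×14) / (1 + 0.42×3.6 + 0.558×3) = 11.51/4.186 = 2.749 kJ/s.
Profitability of cutworms: 11/12 = 0.9167 kJ/s.
Since 0.9167 < R, time spent handling cutworms is better spent searching.

No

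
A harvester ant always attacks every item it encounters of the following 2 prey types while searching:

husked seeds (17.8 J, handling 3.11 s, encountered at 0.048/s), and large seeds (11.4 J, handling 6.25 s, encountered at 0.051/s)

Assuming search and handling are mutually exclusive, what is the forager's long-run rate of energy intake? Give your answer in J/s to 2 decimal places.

Energy encountered per unit search time: 0.048×17.8 + 0.051×11.4 = 1.436 J/s.
Handling time per unit search time: 0.048×3.11 + 0.051×6.25 = 0.468.
Rate = 1.436/(1 + 0.468) = 0.978 J/s.

0.98 J/s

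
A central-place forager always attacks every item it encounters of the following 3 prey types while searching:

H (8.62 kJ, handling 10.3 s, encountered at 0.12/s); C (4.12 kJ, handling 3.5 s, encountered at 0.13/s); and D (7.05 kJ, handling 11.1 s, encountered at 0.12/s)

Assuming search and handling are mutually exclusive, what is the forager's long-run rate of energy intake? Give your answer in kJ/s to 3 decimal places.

Energy encountered per unit search time: 0.12×8.62 + 0.13×4.12 + 0.12×7.05 = 2.416 kJ/s.
Handling time per unit search time: 0.12×10.3 + 0.13×3.5 + 0.12×11.1 = 3.023.
Rate = 2.416/(1 + 3.023) = 0.6005 kJ/s.

0.601 kJ/s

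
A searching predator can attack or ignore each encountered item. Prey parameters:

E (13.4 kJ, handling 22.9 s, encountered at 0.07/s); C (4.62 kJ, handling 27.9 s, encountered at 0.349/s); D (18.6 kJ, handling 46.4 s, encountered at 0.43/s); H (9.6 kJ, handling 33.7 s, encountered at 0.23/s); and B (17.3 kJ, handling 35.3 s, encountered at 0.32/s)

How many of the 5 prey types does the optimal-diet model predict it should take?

2

Rank by E/h (kJ/s): E 0.585, B 0.49, D 0.401, H 0.285, C 0.166. Include each in turn until the next type's E/h falls below the running intake rate.
Rate on top 1: 0.3604. B: 0.49 > 0.3604 → include.
Rate on top 2: 0.4658. D: 0.401 < 0.4658 → exclude; stop.
Optimal diet: E, B — 2 of 5 types.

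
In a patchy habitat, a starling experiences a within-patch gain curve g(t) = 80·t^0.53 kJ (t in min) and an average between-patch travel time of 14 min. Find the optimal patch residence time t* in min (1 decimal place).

By the marginal value theorem, leave when the instantaneous gain rate g'(t) equals the habitat-wide average g(t)/(T + t).
g'(t) = 0.53·80·t^-0.47. Setting 0.53·80·t^-0.47 = 80·t^0.53/(14+t) gives 0.53(14+t) = t, so 0.47·t = 0.53×14.
t* = 0.53×14/0.47 = 15.79 min.

15.8 min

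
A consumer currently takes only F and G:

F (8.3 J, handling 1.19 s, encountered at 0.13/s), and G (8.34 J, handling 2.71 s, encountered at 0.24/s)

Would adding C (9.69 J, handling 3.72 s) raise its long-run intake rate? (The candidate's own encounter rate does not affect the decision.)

Current rate: (0.13×8.3 + 0.24×8.34)/(1 + 0.13×1.19 + 0.24×2.71) = 1.707 J/s.
C: E/h = 9.69/3.72 = 2.605 J/s.
Since 2.605 > R, including C increases the long-run rate.

Yes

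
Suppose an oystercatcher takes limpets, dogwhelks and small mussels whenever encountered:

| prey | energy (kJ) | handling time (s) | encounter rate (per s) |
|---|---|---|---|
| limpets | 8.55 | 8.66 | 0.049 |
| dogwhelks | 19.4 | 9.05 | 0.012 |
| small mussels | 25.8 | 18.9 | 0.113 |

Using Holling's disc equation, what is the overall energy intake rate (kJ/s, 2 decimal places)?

R = Σλ_iE_i / (1 + Σλ_ih_i)
Numerator: 0.049×8.55 + 0.012×19.4 + 0.113×25.8 = 3.567
Denominator: 1 + 0.049×8.66 + 0.012×9.05 + 0.113×18.9 = 3.669
R = 3.567/3.669 = 0.9723 kJ/s

0.97 kJ/s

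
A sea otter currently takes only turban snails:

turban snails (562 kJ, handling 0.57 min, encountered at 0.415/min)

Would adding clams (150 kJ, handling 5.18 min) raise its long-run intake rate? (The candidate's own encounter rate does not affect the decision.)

Current rate: (0.415×562)/(1 + 0.415×0.57) = 188.6 kJ/min.
clams: E/h = 150/5.18 = 28.96 kJ/min.
Since 28.96 < R, time spent handling clams is better spent searching.

No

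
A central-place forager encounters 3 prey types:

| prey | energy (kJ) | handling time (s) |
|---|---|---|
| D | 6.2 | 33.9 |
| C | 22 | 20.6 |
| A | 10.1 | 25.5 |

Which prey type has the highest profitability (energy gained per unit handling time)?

Profitability E/h (kJ/s): D = 6.2/33.9 = 0.183, C = 22/20.6 = 1.07, A = 10.1/25.5 = 0.396.
Ranked: C > A > D.

C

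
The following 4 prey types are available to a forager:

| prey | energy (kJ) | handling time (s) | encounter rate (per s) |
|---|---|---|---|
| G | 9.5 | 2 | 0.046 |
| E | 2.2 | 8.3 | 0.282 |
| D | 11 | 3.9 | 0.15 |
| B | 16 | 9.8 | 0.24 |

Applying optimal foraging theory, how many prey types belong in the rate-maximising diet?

3

E/h in descending order: G 4.75, D 2.82, B 1.63, E 0.265 kJ/s. The optimal diet is the largest prefix of this list for which every included type satisfies E_i/h_i > R on the types above it.
Rate on top 1: 0.4002. D: 2.82 > 0.4002 → include.
Rate on top 2: 1.244. B: 1.63 > 1.244 → include.
Rate on top 3: 1.471. E: 0.265 < 1.471 → exclude; stop.
Optimal diet: G, D, B — 3 of 4 types.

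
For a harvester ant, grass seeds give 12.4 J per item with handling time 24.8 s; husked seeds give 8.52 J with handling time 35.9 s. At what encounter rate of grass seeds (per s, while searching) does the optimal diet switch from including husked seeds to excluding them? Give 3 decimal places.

0.036 per s

The zero-one rule: include husked seeds iff E₂/h₂ > λE₁/(1+λh₁). Equality gives the switch point.
λE₁h₂ = E₂ + λE₂h₁ ⇒ λ = E₂/(E₁h₂ − E₂h₁) = 8.52/(445.2 − 211.3) = 0.03643 per s.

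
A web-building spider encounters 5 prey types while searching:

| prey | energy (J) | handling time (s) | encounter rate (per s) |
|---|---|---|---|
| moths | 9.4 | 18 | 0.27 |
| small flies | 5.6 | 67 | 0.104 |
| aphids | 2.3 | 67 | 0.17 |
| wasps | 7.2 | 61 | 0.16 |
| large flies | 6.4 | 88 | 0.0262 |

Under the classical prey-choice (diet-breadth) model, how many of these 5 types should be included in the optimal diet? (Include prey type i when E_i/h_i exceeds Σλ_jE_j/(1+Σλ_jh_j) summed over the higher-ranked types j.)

Rank by E/h (J/s): moths 0.522, wasps 0.118, small flies 0.0836, large flies 0.0727, aphids 0.0343. Include each in turn until the next type's E/h falls below the running intake rate.
Rate on top 1: 0.4331. wasps: 0.118 < 0.4331 → exclude; stop.
Optimal diet: moths — 1 of 5 types.

1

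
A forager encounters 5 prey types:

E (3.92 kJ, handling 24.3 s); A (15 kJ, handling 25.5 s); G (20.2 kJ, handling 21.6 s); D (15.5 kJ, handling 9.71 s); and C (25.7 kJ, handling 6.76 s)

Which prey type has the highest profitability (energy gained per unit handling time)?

C

In descending order of E/h:
C: 25.7/6.76 = 3.8 kJ/s
D: 15.5/9.71 = 1.6 kJ/s
G: 20.2/21.6 = 0.935 kJ/s
A: 15/25.5 = 0.588 kJ/s
E: 3.92/24.3 = 0.161 kJ/s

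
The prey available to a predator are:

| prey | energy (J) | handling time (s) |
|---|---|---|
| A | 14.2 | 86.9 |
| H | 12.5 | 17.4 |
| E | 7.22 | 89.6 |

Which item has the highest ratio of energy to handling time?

In descending order of E/h:
H: 12.5/17.4 = 0.718 J/s
A: 14.2/86.9 = 0.163 J/s
E: 7.22/89.6 = 0.0806 J/s

H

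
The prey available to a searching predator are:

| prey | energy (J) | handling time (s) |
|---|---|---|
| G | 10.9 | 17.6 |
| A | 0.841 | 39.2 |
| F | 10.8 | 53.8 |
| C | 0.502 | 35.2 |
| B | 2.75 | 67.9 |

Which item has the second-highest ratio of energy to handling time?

F

Profitability E/h (J/s): G = 10.9/17.6 = 0.619, A = 0.841/39.2 = 0.0215, F = 10.8/53.8 = 0.201, C = 0.502/35.2 = 0.0143, B = 2.75/67.9 = 0.0405.
Ranked: G > F > B > A > C.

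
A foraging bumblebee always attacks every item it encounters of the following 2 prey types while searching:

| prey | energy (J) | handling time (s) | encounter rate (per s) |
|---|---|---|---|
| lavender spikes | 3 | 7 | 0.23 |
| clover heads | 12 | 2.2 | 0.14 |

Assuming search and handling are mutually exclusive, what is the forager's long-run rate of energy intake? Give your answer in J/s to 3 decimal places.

0.812 J/s

Energy encountered per unit search time: 0.23×3 + 0.14×12 = 2.37 J/s.
Handling time per unit search time: 0.23×7 + 0.14×2.2 = 1.918.
Rate = 2.37/(1 + 1.918) = 0.8122 J/s.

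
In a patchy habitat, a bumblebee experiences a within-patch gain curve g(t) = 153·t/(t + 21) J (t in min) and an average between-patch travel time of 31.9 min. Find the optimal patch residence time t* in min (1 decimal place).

Maximise g(t)/(T+t): set derivative to zero → g'(t)(T+t) = g(t).
g'(t) = 153·21/(t + 21)². Setting 153·21/(t+21)² = 153t/[(t+21)(31.9+t)] gives 21(31.9+t) = t(t+21), so t² = 21×31.9 = 669.9.
t* = √669.9 = 25.88 min.

25.9 min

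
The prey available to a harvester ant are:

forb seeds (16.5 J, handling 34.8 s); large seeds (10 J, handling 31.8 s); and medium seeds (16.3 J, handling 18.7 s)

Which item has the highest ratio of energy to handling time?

medium seeds

In descending order of E/h:
medium seeds: 16.3/18.7 = 0.872 J/s
forb seeds: 16.5/34.8 = 0.474 J/s
large seeds: 10/31.8 = 0.314 J/s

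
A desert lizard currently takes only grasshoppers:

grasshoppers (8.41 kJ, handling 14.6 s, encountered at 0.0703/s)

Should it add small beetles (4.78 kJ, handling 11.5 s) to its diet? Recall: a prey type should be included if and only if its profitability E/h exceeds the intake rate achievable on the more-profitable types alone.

On grasshoppers alone, R = ΣλE/(1+Σλh) = 0.5912/2.026 = 0.2918 kJ/s.
Profitability of small beetles: 4.78/11.5 = 0.4157 kJ/s.
Since 0.4157 > R, including small beetles increases the long-run rate.

Yes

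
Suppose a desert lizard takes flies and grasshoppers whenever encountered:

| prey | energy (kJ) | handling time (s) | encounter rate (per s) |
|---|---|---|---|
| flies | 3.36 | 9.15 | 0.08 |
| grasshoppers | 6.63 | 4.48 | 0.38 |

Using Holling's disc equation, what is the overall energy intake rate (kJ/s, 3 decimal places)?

0.812 kJ/s

R = (0.08×3.36 + 0.38×6.63) / (1 + 0.08×9.15 + 0.38×4.48) = 2.788/3.434 = 0.8118 kJ/s.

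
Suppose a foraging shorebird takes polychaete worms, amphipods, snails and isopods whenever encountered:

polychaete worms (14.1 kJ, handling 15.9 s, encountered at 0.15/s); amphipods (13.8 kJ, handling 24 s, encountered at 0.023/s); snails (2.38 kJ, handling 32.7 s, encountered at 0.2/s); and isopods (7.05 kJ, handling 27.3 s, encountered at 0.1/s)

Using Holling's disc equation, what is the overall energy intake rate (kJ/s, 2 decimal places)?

0.27 kJ/s

R = (0.15×14.1 + 0.023×13.8 + 0.2×2.38 + 0.1×7.05) / (1 + 0.15×15.9 + 0.023×24 + 0.2×32.7 + 0.1×27.3) = 3.613/13.21 = 0.2736 kJ/s.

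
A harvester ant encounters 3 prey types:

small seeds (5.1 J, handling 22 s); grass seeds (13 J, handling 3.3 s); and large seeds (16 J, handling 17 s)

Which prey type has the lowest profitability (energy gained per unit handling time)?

small seeds

In descending order of E/h:
grass seeds: 13/3.3 = 3.94 J/s
large seeds: 16/17 = 0.941 J/s
small seeds: 5.1/22 = 0.232 J/s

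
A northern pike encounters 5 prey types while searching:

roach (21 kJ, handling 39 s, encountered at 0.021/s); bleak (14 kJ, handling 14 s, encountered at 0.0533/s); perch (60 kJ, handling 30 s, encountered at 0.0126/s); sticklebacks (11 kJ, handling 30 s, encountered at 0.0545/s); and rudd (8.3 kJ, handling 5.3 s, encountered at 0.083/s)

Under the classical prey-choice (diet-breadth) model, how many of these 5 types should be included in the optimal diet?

Profitabilities (E/h, kJ/s): perch 2, rudd 1.57, bleak 1, roach 0.538, sticklebacks 0.367. Add prey in this order while the next type's profitability exceeds the intake rate on those already taken.
Rate on top 1: 0.5486. rudd: 1.57 > 0.5486 → include.
Rate on top 2: 0.7948. bleak: 1 > 0.7948 → include.
Rate on top 3: 0.8545. roach: 0.538 < 0.8545 → exclude; stop.
Optimal diet: perch, rudd, bleak — 3 of 5 types.

3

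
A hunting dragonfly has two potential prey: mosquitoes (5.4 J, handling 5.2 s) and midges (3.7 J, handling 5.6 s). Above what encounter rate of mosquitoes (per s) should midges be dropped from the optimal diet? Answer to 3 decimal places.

0.336 per s

The zero-one rule: include midges iff E₂/h₂ > λE₁/(1+λh₁). Equality gives the switch point.
λE₁h₂ = E₂ + λE₂h₁ ⇒ λ = E₂/(E₁h₂ − E₂h₁) = 3.7/(30.24 − 19.24) = 0.3364 per s.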